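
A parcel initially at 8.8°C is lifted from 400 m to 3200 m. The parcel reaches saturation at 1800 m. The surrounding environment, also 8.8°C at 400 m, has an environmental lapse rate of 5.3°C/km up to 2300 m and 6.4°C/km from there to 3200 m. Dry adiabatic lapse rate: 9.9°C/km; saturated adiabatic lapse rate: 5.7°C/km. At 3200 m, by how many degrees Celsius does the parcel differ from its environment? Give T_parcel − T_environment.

-6.01°C (parcel cooler than environment)

Parcel:
  400 → 1800 m (dry, 9.9°C/km): ΔT = -9.9 × 1.4 = -13.86°C → T = -5.06°C
  1800 → 3200 m (saturated, 5.7°C/km): ΔT = -5.7 × 1.4 = -7.98°C → T = -13.04°C
Environment:
  400 → 2300 m (environment, lower layer, 5.3°C/km): ΔT = -5.3 × 1.9 = -10.07°C → T = -1.27°C
  2300 → 3200 m (environment, upper layer, 6.4°C/km): ΔT = -6.4 × 0.9 = -5.76°C → T = -7.03°C
T_parcel − T_env = -13.04 − (-7.03) = -6.01°C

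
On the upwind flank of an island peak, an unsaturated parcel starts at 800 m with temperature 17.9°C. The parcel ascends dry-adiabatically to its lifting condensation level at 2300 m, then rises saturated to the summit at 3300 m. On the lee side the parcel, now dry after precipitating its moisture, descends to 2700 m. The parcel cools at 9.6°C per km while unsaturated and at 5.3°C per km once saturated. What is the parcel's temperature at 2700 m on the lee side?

3.96°C

800–2300 m, dry: Δz = 1.5 km ⇒ ΔT = -14.4°C; T = 3.5°C
2300–3300 m, saturated: Δz = 1 km ⇒ ΔT = -5.3°C; T = -1.8°C
3300–2700 m, dry descent: Δz = 0.6 km ⇒ ΔT = +5.76°C; T = 3.96°C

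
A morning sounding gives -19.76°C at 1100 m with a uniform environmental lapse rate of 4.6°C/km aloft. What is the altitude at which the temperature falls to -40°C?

Height above start = (-19.76 − (-40)) / 4.6 = 4.4 km
Altitude = 1100 m + 4400 m = 5500 m

5500 m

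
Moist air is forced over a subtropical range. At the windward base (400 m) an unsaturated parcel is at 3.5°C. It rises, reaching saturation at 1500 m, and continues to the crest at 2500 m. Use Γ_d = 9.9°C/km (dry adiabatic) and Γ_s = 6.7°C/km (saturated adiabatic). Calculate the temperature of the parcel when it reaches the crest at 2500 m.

-14.09°C

Dry to 1500 m: -9.9 × 1.1 km = -10.89°C, so T = -7.39°C.
Saturated to 2500 m: -6.7 × 1 km = -6.7°C, so T = -14.09°C.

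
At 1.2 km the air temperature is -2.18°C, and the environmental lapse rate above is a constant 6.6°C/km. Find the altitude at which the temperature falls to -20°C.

3.9 km

Height above start = (-2.18 − (-20)) / 6.6 = 2.7 km
Altitude = 1200 m + 2700 m = 3900 m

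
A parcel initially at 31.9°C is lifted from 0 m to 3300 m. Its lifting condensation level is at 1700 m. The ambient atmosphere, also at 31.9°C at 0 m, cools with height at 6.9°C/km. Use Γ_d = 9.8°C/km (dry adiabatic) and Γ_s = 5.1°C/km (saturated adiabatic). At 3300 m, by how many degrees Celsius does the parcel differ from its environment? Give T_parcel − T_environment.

Parcel:
  Dry to 1700 m: -9.8 × 1.7 km = -16.66°C, so T = 15.24°C.
  Saturated to 3300 m: -5.1 × 1.6 km = -8.16°C, so T = 7.08°C.
Environment:
  Environment to 3300 m: -6.9 × 3.3 km = -22.77°C, so T = 9.13°C.
T_parcel − T_env = 7.08 − 9.13 = -2.05°C

-2.05°C (parcel cooler than environment)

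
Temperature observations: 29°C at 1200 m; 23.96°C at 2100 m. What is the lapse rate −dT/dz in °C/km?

5.6°C/km

Γ = −ΔT/Δz = (29 − 23.96) / (2100 − 1200) m
  = 5.04°C / 0.9 km = 5.6°C/km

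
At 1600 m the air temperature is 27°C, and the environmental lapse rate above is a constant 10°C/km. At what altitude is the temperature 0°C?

Height above start = (27 − 0) / 10 = 2.7 km
Altitude = 1600 m + 2700 m = 4300 m

4300 m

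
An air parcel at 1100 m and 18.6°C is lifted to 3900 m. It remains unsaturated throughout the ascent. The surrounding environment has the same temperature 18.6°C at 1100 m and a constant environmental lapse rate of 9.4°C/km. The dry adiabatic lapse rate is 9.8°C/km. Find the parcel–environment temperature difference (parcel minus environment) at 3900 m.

Parcel:
  1100–3900 m, dry: Δz = 2.8 km ⇒ ΔT = -27.44°C; T = -8.84°C
Environment:
  1100–3900 m, environment: Δz = 2.8 km ⇒ ΔT = -26.32°C; T = -7.72°C
T_parcel − T_env = -8.84 − (-7.72) = -1.12°C

-1.12°C (parcel cooler than environment)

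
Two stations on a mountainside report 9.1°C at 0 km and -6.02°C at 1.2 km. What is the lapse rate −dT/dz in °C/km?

12.6°C/km

Γ = −ΔT/Δz = (9.1 − (-6.02)) / (1200 − 0) m
  = 15.12°C / 1.2 km = 12.6°C/km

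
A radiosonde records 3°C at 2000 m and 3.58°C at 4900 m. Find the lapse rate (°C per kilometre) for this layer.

Γ = −ΔT/Δz = (3 − 3.58) / (4900 − 2000) m
  = -0.58°C / 2.9 km = -0.2°C/km

-0.2°C/km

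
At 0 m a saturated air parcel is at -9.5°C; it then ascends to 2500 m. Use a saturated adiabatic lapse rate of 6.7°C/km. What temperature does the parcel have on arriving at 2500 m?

0 → 2500 m (saturated adiabatic, 6.7°C/km): ΔT = -6.7 × 2.5 = -16.75°C → T = -26.25°C

-26.25°C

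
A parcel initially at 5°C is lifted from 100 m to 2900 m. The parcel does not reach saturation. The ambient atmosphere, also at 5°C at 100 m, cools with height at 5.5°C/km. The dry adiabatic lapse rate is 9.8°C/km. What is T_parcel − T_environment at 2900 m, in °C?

Parcel:
  100–2900 m, dry: Δz = 2.8 km ⇒ ΔT = -27.44°C; T = -22.44°C
Environment:
  100–2900 m, environment: Δz = 2.8 km ⇒ ΔT = -15.4°C; T = -10.4°C
T_parcel − T_env = -22.44 − (-10.4) = -12.04°C

-12.04°C (parcel cooler than environment)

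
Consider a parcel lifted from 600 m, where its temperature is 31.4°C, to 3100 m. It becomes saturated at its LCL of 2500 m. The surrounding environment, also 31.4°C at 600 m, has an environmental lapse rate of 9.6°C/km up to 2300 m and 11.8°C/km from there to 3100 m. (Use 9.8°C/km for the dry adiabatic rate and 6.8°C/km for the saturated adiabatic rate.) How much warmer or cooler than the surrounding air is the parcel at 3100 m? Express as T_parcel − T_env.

+3.06°C (parcel warmer than environment)

Parcel:
  From 600 m to 2500 m (dry): cools by 9.8 × 1.9 = 18.62°C, giving 12.78°C.
  From 2500 m to 3100 m (saturated): cools by 6.8 × 0.6 = 4.08°C, giving 8.7°C.
Environment:
  From 600 m to 2300 m (environment, lower layer): cools by 9.6 × 1.7 = 16.32°C, giving 15.08°C.
  From 2300 m to 3100 m (environment, upper layer): cools by 11.8 × 0.8 = 9.44°C, giving 5.64°C.
T_parcel − T_env = 8.7 − 5.64 = +3.06°C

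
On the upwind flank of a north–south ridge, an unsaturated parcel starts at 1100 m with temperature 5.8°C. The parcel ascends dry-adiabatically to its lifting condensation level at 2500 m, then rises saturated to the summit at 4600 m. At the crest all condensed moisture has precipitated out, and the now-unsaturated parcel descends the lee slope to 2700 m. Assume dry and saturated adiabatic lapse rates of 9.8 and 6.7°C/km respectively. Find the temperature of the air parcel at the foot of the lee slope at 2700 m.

Dry to 2500 m: -9.8 × 1.4 km = -13.72°C, so T = -7.92°C.
Saturated to 4600 m: -6.7 × 2.1 km = -14.07°C, so T = -21.99°C.
Dry descent to 2700 m: +9.8 × 1.9 km = +18.62°C, so T = -3.37°C.

-3.37°C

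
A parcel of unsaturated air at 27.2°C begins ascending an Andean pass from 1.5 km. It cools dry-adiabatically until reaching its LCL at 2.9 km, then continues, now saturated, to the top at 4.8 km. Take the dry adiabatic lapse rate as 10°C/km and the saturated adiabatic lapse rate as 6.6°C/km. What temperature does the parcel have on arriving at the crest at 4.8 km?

0.66°C

Dry to 2900 m: -10 × 1.4 km = -14°C, so T = 13.2°C.
Saturated to 4800 m: -6.6 × 1.9 km = -12.54°C, so T = 0.66°C.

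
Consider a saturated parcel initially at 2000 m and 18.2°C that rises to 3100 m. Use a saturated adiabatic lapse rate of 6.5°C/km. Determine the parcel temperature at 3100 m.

11.05°C

From 2000 m to 3100 m (saturated adiabatic): cools by 6.5 × 1.1 = 7.15°C, giving 11.05°C.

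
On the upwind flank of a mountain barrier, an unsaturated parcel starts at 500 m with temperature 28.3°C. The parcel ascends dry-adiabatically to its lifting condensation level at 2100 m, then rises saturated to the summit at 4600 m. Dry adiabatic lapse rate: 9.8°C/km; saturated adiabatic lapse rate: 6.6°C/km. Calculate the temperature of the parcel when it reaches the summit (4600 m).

500–2100 m, dry: Δz = 1.6 km ⇒ ΔT = -15.68°C; T = 12.62°C
2100–4600 m, saturated: Δz = 2.5 km ⇒ ΔT = -16.5°C; T = -3.88°C

-3.88°C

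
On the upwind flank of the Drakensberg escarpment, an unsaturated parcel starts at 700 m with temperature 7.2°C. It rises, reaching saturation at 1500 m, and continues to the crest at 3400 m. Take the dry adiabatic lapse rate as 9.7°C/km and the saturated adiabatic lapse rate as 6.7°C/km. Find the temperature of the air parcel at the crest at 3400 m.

700–1500 m, dry: Δz = 0.8 km ⇒ ΔT = -7.76°C; T = -0.56°C
1500–3400 m, saturated: Δz = 1.9 km ⇒ ΔT = -12.73°C; T = -13.29°C

-13.29°C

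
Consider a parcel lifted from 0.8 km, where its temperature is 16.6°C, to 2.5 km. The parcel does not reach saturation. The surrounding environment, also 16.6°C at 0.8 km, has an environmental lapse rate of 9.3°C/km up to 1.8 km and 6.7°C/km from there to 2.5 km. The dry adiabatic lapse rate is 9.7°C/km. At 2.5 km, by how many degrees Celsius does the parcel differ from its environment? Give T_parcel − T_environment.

Parcel:
  From 800 m to 2500 m (dry): cools by 9.7 × 1.7 = 16.49°C, giving 0.11°C.
Environment:
  From 800 m to 1800 m (environment, lower layer): cools by 9.3 × 1 = 9.3°C, giving 7.3°C.
  From 1800 m to 2500 m (environment, upper layer): cools by 6.7 × 0.7 = 4.69°C, giving 2.61°C.
T_parcel − T_env = 0.11 − 2.61 = -2.5°C

-2.5°C (parcel cooler than environment)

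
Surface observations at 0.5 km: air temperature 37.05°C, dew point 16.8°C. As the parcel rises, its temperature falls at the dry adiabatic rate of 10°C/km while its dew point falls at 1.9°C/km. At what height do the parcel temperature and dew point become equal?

T and T_d converge at 10 − 1.9 = 8.1°C per km
Height above start = (37.05 − 16.8) / 8.1 = 2.5 km
LCL altitude = 500 m + 2500 m = 3000 m

3 km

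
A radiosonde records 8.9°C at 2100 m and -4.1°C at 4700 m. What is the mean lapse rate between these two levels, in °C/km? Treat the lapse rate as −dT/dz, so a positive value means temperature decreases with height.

Γ = −ΔT/Δz = (8.9 − (-4.1)) / (4700 − 2100) m
  = 13°C / 2.6 km = 5°C/km

5°C/km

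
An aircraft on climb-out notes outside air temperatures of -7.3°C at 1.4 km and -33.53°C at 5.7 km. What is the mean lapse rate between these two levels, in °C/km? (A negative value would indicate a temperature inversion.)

6.1°C/km

Γ = −ΔT/Δz = (-7.3 − (-33.53)) / (5700 − 1400) m
  = 26.23°C / 4.3 km = 6.1°C/km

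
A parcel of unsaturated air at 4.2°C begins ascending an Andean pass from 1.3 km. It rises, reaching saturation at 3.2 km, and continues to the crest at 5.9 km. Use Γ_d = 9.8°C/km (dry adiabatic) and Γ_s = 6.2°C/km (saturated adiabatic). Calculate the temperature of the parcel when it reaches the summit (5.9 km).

-31.16°C

1300–3200 m, dry: Δz = 1.9 km ⇒ ΔT = -18.62°C; T = -14.42°C
3200–5900 m, saturated: Δz = 2.7 km ⇒ ΔT = -16.74°C; T = -31.16°C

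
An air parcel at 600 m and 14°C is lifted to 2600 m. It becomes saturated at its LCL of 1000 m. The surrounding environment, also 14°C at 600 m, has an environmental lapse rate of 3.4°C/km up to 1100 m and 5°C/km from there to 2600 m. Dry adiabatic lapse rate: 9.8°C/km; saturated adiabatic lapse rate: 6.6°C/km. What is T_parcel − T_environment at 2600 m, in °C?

Parcel:
  From 600 m to 1000 m (dry): cools by 9.8 × 0.4 = 3.92°C, giving 10.08°C.
  From 1000 m to 2600 m (saturated): cools by 6.6 × 1.6 = 10.56°C, giving -0.48°C.
Environment:
  From 600 m to 1100 m (environment, lower layer): cools by 3.4 × 0.5 = 1.7°C, giving 12.3°C.
  From 1100 m to 2600 m (environment, upper layer): cools by 5 × 1.5 = 7.5°C, giving 4.8°C.
T_parcel − T_env = -0.48 − 4.8 = -5.28°C

-5.28°C (parcel cooler than environment)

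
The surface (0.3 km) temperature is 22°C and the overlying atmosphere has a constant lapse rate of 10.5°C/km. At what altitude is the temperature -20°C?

4.3 km

Height above start = (22 − (-20)) / 10.5 = 4 km
Altitude = 300 m + 4000 m = 4300 m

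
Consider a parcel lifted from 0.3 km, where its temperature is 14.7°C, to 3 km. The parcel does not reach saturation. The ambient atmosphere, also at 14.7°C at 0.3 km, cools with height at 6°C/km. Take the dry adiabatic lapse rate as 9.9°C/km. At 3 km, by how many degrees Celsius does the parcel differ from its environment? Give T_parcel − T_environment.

-10.53°C (parcel cooler than environment)

Parcel:
  From 300 m to 3000 m (dry): cools by 9.9 × 2.7 = 26.73°C, giving -12.03°C.
Environment:
  From 300 m to 3000 m (environment): cools by 6 × 2.7 = 16.2°C, giving -1.5°C.
T_parcel − T_env = -12.03 − (-1.5) = -10.53°C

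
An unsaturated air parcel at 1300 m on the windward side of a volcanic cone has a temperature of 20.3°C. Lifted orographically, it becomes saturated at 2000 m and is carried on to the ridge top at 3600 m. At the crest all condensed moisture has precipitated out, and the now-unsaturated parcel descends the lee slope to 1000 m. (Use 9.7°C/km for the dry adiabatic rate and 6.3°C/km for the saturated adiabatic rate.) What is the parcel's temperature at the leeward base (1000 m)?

28.65°C

From 1300 m to 2000 m (dry): cools by 9.7 × 0.7 = 6.79°C, giving 13.51°C.
From 2000 m to 3600 m (saturated): cools by 6.3 × 1.6 = 10.08°C, giving 3.43°C.
From 3600 m to 1000 m (dry descent): warms by 9.7 × 2.6 = 25.22°C, giving 28.65°C.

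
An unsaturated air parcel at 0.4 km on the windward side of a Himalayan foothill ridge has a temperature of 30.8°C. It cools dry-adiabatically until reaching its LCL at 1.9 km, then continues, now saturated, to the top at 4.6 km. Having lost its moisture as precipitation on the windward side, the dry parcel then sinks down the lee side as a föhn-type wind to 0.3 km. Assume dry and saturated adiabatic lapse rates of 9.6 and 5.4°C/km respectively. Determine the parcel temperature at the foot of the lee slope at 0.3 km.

43.1°C

From 400 m to 1900 m (dry): cools by 9.6 × 1.5 = 14.4°C, giving 16.4°C.
From 1900 m to 4600 m (saturated): cools by 5.4 × 2.7 = 14.58°C, giving 1.82°C.
From 4600 m to 300 m (dry descent): warms by 9.6 × 4.3 = 41.28°C, giving 43.1°C.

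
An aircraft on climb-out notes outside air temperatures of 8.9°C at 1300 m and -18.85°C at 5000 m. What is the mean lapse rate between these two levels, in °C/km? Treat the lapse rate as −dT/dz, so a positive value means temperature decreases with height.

Γ = −ΔT/Δz = (8.9 − (-18.85)) / (5000 − 1300) m
  = 27.75°C / 3.7 km = 7.5°C/km

7.5°C/km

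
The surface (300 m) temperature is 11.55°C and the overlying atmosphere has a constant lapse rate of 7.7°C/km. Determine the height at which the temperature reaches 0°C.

Height above start = (11.55 − 0) / 7.7 = 1.5 km
Altitude = 300 m + 1500 m = 1800 m

1800 m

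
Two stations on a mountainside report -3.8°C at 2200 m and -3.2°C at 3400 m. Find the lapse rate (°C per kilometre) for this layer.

Γ = −ΔT/Δz = (-3.8 − (-3.2)) / (3400 − 2200) m
  = -0.6°C / 1.2 km = -0.5°C/km

-0.5°C/km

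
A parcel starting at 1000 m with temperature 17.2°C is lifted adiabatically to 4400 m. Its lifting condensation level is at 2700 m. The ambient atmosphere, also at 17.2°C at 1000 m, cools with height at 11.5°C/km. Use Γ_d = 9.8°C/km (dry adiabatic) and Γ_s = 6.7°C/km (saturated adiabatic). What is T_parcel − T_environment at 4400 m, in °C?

Parcel:
  1000–2700 m, dry: Δz = 1.7 km ⇒ ΔT = -16.66°C; T = 0.54°C
  2700–4400 m, saturated: Δz = 1.7 km ⇒ ΔT = -11.39°C; T = -10.85°C
Environment:
  1000–4400 m, environment: Δz = 3.4 km ⇒ ΔT = -39.1°C; T = -21.9°C
T_parcel − T_env = -10.85 − (-21.9) = +11.05°C

+11.05°C (parcel warmer than environment)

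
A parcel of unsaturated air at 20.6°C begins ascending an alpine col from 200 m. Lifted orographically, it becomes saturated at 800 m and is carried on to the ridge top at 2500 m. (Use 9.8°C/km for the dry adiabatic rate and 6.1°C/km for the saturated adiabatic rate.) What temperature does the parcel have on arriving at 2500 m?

From 200 m to 800 m (dry): cools by 9.8 × 0.6 = 5.88°C, giving 14.72°C.
From 800 m to 2500 m (saturated): cools by 6.1 × 1.7 = 10.37°C, giving 4.35°C.

4.35°C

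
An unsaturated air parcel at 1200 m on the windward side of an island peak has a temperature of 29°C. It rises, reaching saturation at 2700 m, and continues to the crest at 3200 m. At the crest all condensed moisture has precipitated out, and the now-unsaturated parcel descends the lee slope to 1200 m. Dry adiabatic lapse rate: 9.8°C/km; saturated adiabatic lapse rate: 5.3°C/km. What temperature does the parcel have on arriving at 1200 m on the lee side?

31.25°C

From 1200 m to 2700 m (dry): cools by 9.8 × 1.5 = 14.7°C, giving 14.3°C.
From 2700 m to 3200 m (saturated): cools by 5.3 × 0.5 = 2.65°C, giving 11.65°C.
From 3200 m to 1200 m (dry descent): warms by 9.8 × 2 = 19.6°C, giving 31.25°C.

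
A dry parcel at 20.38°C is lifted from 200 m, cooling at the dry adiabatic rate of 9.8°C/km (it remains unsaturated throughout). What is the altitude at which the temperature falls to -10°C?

3300 m

Height above start = (20.38 − (-10)) / 9.8 = 3.1 km
Altitude = 200 m + 3100 m = 3300 m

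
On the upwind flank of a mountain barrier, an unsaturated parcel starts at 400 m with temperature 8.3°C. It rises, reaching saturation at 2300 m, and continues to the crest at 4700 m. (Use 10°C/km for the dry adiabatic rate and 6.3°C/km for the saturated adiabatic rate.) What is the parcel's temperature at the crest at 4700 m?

Dry to 2300 m: -10 × 1.9 km = -19°C, so T = -10.7°C.
Saturated to 4700 m: -6.3 × 2.4 km = -15.12°C, so T = -25.82°C.

-25.82°C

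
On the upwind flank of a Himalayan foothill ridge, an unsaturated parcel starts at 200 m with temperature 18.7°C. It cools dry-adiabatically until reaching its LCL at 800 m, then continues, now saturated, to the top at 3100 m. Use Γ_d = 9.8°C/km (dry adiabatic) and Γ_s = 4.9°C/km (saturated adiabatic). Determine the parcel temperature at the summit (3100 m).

200 → 800 m (dry, 9.8°C/km): ΔT = -9.8 × 0.6 = -5.88°C → T = 12.82°C
800 → 3100 m (saturated, 4.9°C/km): ΔT = -4.9 × 2.3 = -11.27°C → T = 1.55°C

1.55°C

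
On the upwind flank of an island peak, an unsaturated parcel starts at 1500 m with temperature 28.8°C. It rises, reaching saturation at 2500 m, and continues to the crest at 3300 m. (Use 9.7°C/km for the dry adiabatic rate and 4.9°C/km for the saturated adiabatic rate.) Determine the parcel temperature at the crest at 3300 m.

Dry to 2500 m: -9.7 × 1 km = -9.7°C, so T = 19.1°C.
Saturated to 3300 m: -4.9 × 0.8 km = -3.92°C, so T = 15.18°C.

15.18°C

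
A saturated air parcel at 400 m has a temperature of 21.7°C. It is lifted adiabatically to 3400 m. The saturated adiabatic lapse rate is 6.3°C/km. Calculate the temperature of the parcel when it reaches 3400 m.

From 400 m to 3400 m (saturated adiabatic): cools by 6.3 × 3 = 18.9°C, giving 2.8°C.

2.8°C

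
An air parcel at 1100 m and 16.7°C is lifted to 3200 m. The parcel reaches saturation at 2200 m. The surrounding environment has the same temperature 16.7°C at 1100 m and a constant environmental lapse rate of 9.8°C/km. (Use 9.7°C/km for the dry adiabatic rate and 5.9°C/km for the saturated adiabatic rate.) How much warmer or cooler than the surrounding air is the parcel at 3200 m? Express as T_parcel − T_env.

+4.01°C (parcel warmer than environment)

Parcel:
  1100–2200 m, dry: Δz = 1.1 km ⇒ ΔT = -10.67°C; T = 6.03°C
  2200–3200 m, saturated: Δz = 1 km ⇒ ΔT = -5.9°C; T = 0.13°C
Environment:
  1100–3200 m, environment: Δz = 2.1 km ⇒ ΔT = -20.58°C; T = -3.88°C
T_parcel − T_env = 0.13 − (-3.88) = +4.01°C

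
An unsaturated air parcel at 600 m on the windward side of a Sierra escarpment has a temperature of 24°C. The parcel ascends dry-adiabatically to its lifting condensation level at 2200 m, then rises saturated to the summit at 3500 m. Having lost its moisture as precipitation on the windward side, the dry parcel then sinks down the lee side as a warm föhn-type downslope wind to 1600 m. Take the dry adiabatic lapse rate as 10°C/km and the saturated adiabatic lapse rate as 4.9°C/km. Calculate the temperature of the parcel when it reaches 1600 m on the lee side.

600 → 2200 m (dry, 10°C/km): ΔT = -10 × 1.6 = -16°C → T = 8°C
2200 → 3500 m (saturated, 4.9°C/km): ΔT = -4.9 × 1.3 = -6.37°C → T = 1.63°C
3500 → 1600 m (dry descent, 10°C/km): ΔT = +10 × 1.9 = +19°C → T = 20.63°C

20.63°C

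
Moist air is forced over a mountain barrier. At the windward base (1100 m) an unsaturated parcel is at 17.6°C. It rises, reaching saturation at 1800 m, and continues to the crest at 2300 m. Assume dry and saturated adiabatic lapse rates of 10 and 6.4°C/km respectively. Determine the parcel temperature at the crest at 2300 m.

From 1100 m to 1800 m (dry): cools by 10 × 0.7 = 7°C, giving 10.6°C.
From 1800 m to 2300 m (saturated): cools by 6.4 × 0.5 = 3.2°C, giving 7.4°C.

7.4°C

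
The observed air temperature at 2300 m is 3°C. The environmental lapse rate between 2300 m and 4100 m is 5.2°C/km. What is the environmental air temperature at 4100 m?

-6.36°C

From 2300 m to 4100 m (environmental): cools by 5.2 × 1.8 = 9.36°C, giving -6.36°C.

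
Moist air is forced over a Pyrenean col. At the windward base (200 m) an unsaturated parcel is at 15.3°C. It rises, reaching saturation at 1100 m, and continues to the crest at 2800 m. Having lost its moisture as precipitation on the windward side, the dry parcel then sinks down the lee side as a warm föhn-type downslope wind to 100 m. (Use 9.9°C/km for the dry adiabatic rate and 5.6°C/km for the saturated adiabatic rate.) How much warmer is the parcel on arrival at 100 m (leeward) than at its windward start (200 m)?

+8.3°C

From 200 m to 1100 m (dry): cools by 9.9 × 0.9 = 8.91°C, giving 6.39°C.
From 1100 m to 2800 m (saturated): cools by 5.6 × 1.7 = 9.52°C, giving -3.13°C.
From 2800 m to 100 m (dry descent): warms by 9.9 × 2.7 = 26.73°C, giving 23.6°C.
Net change vs windward start: 23.6 − 15.3 = +8.3°C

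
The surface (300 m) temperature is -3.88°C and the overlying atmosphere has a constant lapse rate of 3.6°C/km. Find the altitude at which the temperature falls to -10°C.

2000 m

Height above start = (-3.88 − (-10)) / 3.6 = 1.7 km
Altitude = 300 m + 1700 m = 2000 m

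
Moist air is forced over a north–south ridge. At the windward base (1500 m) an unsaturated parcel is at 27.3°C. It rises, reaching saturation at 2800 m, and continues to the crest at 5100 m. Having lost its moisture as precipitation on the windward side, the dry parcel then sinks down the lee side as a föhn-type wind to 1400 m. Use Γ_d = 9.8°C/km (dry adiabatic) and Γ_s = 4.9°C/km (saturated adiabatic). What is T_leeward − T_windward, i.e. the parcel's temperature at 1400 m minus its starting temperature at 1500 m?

+12.25°C

From 1500 m to 2800 m (dry): cools by 9.8 × 1.3 = 12.74°C, giving 14.56°C.
From 2800 m to 5100 m (saturated): cools by 4.9 × 2.3 = 11.27°C, giving 3.29°C.
From 5100 m to 1400 m (dry descent): warms by 9.8 × 3.7 = 36.26°C, giving 39.55°C.
Net change vs windward start: 39.55 − 27.3 = +12.25°C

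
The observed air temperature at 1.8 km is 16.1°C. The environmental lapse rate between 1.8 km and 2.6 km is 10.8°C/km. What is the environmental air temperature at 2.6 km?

From 1800 m to 2600 m (environmental): cools by 10.8 × 0.8 = 8.64°C, giving 7.46°C.

7.46°C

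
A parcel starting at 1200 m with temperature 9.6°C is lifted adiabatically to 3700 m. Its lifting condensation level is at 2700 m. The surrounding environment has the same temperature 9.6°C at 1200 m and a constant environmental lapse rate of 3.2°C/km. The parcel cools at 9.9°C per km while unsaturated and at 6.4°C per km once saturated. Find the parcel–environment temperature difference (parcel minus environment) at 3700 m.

Parcel:
  1200–2700 m, dry: Δz = 1.5 km ⇒ ΔT = -14.85°C; T = -5.25°C
  2700–3700 m, saturated: Δz = 1 km ⇒ ΔT = -6.4°C; T = -11.65°C
Environment:
  1200–3700 m, environment: Δz = 2.5 km ⇒ ΔT = -8°C; T = 1.6°C
T_parcel − T_env = -11.65 − 1.6 = -13.25°C

-13.25°C (parcel cooler than environment)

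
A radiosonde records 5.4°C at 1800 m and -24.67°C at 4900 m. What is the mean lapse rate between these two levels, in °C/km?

Γ = −ΔT/Δz = (5.4 − (-24.67)) / (4900 − 1800) m
  = 30.07°C / 3.1 km = 9.7°C/km

9.7°C/km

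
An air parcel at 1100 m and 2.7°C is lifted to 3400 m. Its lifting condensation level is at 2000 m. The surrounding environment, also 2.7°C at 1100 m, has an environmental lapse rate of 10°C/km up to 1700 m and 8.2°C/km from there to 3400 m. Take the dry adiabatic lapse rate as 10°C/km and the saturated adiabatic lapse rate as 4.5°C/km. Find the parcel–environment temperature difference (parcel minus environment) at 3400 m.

+4.64°C (parcel warmer than environment)

Parcel:
  From 1100 m to 2000 m (dry): cools by 10 × 0.9 = 9°C, giving -6.3°C.
  From 2000 m to 3400 m (saturated): cools by 4.5 × 1.4 = 6.3°C, giving -12.6°C.
Environment:
  From 1100 m to 1700 m (environment, lower layer): cools by 10 × 0.6 = 6°C, giving -3.3°C.
  From 1700 m to 3400 m (environment, upper layer): cools by 8.2 × 1.7 = 13.94°C, giving -17.24°C.
T_parcel − T_env = -12.6 − (-17.24) = +4.64°C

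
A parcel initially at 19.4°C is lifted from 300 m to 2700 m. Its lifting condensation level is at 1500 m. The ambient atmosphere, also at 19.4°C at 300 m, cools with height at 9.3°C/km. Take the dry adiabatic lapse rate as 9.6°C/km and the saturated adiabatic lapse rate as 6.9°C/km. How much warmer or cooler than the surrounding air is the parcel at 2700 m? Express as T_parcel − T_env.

+2.52°C (parcel warmer than environment)

Parcel:
  Dry to 1500 m: -9.6 × 1.2 km = -11.52°C, so T = 7.88°C.
  Saturated to 2700 m: -6.9 × 1.2 km = -8.28°C, so T = -0.4°C.
Environment:
  Environment to 2700 m: -9.3 × 2.4 km = -22.32°C, so T = -2.92°C.
T_parcel − T_env = -0.4 − (-2.92) = +2.52°C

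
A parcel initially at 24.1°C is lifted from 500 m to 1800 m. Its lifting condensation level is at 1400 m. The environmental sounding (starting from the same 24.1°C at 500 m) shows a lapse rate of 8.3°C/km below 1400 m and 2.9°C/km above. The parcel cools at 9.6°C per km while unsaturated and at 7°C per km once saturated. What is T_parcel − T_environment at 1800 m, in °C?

-2.81°C (parcel cooler than environment)

Parcel:
  Dry to 1400 m: -9.6 × 0.9 km = -8.64°C, so T = 15.46°C.
  Saturated to 1800 m: -7 × 0.4 km = -2.8°C, so T = 12.66°C.
Environment:
  Environment, lower layer to 1400 m: -8.3 × 0.9 km = -7.47°C, so T = 16.63°C.
  Environment, upper layer to 1800 m: -2.9 × 0.4 km = -1.16°C, so T = 15.47°C.
T_parcel − T_env = 12.66 − 15.47 = -2.81°C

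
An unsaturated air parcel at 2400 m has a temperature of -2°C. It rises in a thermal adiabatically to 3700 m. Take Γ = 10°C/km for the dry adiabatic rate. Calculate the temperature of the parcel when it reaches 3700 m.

Dry adiabatic to 3700 m: -10 × 1.3 km = -13°C, so T = -15°C.

-15°C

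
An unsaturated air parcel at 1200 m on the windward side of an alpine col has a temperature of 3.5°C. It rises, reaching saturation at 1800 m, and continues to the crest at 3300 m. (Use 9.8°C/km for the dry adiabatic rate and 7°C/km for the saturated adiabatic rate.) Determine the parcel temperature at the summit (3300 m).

Dry to 1800 m: -9.8 × 0.6 km = -5.88°C, so T = -2.38°C.
Saturated to 3300 m: -7 × 1.5 km = -10.5°C, so T = -12.88°C.

-12.88°C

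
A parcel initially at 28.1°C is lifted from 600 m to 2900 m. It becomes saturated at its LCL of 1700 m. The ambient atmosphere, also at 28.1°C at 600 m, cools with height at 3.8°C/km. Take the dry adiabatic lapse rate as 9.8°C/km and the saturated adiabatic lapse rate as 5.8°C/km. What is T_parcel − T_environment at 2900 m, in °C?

Parcel:
  From 600 m to 1700 m (dry): cools by 9.8 × 1.1 = 10.78°C, giving 17.32°C.
  From 1700 m to 2900 m (saturated): cools by 5.8 × 1.2 = 6.96°C, giving 10.36°C.
Environment:
  From 600 m to 2900 m (environment): cools by 3.8 × 2.3 = 8.74°C, giving 19.36°C.
T_parcel − T_env = 10.36 − 19.36 = -9°C

-9°C (parcel cooler than environment)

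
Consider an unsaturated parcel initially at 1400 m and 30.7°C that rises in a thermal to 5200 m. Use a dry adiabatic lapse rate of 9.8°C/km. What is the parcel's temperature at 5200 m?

-6.54°C

Dry adiabatic to 5200 m: -9.8 × 3.8 km = -37.24°C, so T = -6.54°C.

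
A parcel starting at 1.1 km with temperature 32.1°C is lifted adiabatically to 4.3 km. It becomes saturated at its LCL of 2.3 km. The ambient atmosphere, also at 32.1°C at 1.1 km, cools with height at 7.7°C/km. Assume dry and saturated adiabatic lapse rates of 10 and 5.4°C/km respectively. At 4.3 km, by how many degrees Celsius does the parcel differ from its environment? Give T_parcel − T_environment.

Parcel:
  From 1100 m to 2300 m (dry): cools by 10 × 1.2 = 12°C, giving 20.1°C.
  From 2300 m to 4300 m (saturated): cools by 5.4 × 2 = 10.8°C, giving 9.3°C.
Environment:
  From 1100 m to 4300 m (environment): cools by 7.7 × 3.2 = 24.64°C, giving 7.46°C.
T_parcel − T_env = 9.3 − 7.46 = +1.84°C

+1.84°C (parcel warmer than environment)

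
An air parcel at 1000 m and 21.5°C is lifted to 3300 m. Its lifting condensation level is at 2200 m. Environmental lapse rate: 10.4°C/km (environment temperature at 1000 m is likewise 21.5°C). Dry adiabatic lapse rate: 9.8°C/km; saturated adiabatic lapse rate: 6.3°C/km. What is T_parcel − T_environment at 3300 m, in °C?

+5.23°C (parcel warmer than environment)

Parcel:
  From 1000 m to 2200 m (dry): cools by 9.8 × 1.2 = 11.76°C, giving 9.74°C.
  From 2200 m to 3300 m (saturated): cools by 6.3 × 1.1 = 6.93°C, giving 2.81°C.
Environment:
  From 1000 m to 3300 m (environment): cools by 10.4 × 2.3 = 23.92°C, giving -2.42°C.
T_parcel − T_env = 2.81 − (-2.42) = +5.23°C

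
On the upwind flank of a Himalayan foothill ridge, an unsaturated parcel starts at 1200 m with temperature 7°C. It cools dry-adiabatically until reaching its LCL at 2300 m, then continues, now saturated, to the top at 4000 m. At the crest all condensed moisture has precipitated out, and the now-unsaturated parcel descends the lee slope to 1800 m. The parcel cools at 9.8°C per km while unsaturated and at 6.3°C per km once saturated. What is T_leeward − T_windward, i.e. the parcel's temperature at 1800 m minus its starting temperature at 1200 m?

From 1200 m to 2300 m (dry): cools by 9.8 × 1.1 = 10.78°C, giving -3.78°C.
From 2300 m to 4000 m (saturated): cools by 6.3 × 1.7 = 10.71°C, giving -14.49°C.
From 4000 m to 1800 m (dry descent): warms by 9.8 × 2.2 = 21.56°C, giving 7.07°C.
Net change vs windward start: 7.07 − 7 = +0.07°C

+0.07°C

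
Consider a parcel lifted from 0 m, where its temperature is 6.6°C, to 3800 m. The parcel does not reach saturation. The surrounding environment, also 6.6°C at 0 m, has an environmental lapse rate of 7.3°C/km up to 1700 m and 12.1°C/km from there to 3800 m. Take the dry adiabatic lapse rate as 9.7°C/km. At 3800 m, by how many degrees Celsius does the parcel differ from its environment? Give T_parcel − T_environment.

Parcel:
  0–3800 m, dry: Δz = 3.8 km ⇒ ΔT = -36.86°C; T = -30.26°C
Environment:
  0–1700 m, environment, lower layer: Δz = 1.7 km ⇒ ΔT = -12.41°C; T = -5.81°C
  1700–3800 m, environment, upper layer: Δz = 2.1 km ⇒ ΔT = -25.41°C; T = -31.22°C
T_parcel − T_env = -30.26 − (-31.22) = +0.96°C

+0.96°C (parcel warmer than environment)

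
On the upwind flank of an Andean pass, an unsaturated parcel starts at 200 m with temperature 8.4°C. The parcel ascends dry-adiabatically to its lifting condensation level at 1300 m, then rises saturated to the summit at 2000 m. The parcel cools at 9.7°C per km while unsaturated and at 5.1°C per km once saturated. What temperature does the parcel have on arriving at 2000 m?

-5.84°C

200–1300 m, dry: Δz = 1.1 km ⇒ ΔT = -10.67°C; T = -2.27°C
1300–2000 m, saturated: Δz = 0.7 km ⇒ ΔT = -3.57°C; T = -5.84°C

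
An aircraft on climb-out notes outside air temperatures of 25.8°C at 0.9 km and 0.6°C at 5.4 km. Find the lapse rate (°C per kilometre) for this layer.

5.6°C/km

Γ = −ΔT/Δz = (25.8 − 0.6) / (5400 − 900) m
  = 25.2°C / 4.5 km = 5.6°C/km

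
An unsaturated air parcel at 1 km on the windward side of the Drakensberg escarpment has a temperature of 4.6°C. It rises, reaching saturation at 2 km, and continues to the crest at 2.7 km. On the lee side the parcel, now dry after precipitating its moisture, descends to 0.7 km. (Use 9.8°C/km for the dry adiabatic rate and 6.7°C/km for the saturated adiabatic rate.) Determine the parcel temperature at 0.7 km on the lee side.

1000 → 2000 m (dry, 9.8°C/km): ΔT = -9.8 × 1 = -9.8°C → T = -5.2°C
2000 → 2700 m (saturated, 6.7°C/km): ΔT = -6.7 × 0.7 = -4.69°C → T = -9.89°C
2700 → 700 m (dry descent, 9.8°C/km): ΔT = +9.8 × 2 = +19.6°C → T = 9.71°C

9.71°C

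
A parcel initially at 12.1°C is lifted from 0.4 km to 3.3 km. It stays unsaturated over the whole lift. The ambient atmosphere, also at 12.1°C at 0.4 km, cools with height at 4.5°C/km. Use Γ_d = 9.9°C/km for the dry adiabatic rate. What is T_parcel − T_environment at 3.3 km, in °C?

Parcel:
  400 → 3300 m (dry, 9.9°C/km): ΔT = -9.9 × 2.9 = -28.71°C → T = -16.61°C
Environment:
  400 → 3300 m (environment, 4.5°C/km): ΔT = -4.5 × 2.9 = -13.05°C → T = -0.95°C
T_parcel − T_env = -16.61 − (-0.95) = -15.66°C

-15.66°C (parcel cooler than environment)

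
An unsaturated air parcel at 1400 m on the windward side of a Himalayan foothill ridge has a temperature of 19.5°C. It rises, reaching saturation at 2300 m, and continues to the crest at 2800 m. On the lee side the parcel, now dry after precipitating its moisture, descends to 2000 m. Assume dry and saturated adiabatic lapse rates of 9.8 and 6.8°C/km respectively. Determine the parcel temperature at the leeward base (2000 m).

15.12°C

Dry to 2300 m: -9.8 × 0.9 km = -8.82°C, so T = 10.68°C.
Saturated to 2800 m: -6.8 × 0.5 km = -3.4°C, so T = 7.28°C.
Dry descent to 2000 m: +9.8 × 0.8 km = +7.84°C, so T = 15.12°C.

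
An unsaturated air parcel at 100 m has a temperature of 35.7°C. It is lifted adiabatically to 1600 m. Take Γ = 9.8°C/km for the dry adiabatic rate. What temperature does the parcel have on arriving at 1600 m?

21°C

100 → 1600 m (dry adiabatic, 9.8°C/km): ΔT = -9.8 × 1.5 = -14.7°C → T = 21°C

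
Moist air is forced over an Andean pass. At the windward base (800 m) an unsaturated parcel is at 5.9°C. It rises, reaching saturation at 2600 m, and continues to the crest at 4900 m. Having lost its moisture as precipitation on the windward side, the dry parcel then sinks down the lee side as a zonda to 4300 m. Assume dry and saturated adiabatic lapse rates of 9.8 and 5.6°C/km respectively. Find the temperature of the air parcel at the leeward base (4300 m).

-18.74°C

From 800 m to 2600 m (dry): cools by 9.8 × 1.8 = 17.64°C, giving -11.74°C.
From 2600 m to 4900 m (saturated): cools by 5.6 × 2.3 = 12.88°C, giving -24.62°C.
From 4900 m to 4300 m (dry descent): warms by 9.8 × 0.6 = 5.88°C, giving -18.74°C.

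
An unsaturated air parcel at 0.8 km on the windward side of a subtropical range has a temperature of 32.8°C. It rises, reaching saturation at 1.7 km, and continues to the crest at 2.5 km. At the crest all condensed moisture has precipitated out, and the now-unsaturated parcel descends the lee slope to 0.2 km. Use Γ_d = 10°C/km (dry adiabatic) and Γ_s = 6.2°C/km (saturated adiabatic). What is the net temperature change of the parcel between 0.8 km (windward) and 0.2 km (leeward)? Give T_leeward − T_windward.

800 → 1700 m (dry, 10°C/km): ΔT = -10 × 0.9 = -9°C → T = 23.8°C
1700 → 2500 m (saturated, 6.2°C/km): ΔT = -6.2 × 0.8 = -4.96°C → T = 18.84°C
2500 → 200 m (dry descent, 10°C/km): ΔT = +10 × 2.3 = +23°C → T = 41.84°C
Net change vs windward start: 41.84 − 32.8 = +9.04°C

+9.04°C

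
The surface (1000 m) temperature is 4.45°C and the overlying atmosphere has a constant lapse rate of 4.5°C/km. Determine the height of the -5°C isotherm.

3100 m

Height above start = (4.45 − (-5)) / 4.5 = 2.1 km
Altitude = 1000 m + 2100 m = 3100 m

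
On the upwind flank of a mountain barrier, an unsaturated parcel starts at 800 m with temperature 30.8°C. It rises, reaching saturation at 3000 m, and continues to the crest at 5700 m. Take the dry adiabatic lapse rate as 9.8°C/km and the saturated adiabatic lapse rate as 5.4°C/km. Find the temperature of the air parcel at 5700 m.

-5.34°C

800–3000 m, dry: Δz = 2.2 km ⇒ ΔT = -21.56°C; T = 9.24°C
3000–5700 m, saturated: Δz = 2.7 km ⇒ ΔT = -14.58°C; T = -5.34°C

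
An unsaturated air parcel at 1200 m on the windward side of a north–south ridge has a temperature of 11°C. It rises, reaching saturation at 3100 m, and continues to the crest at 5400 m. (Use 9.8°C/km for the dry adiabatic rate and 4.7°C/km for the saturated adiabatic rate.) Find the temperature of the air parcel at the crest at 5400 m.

-18.43°C

From 1200 m to 3100 m (dry): cools by 9.8 × 1.9 = 18.62°C, giving -7.62°C.
From 3100 m to 5400 m (saturated): cools by 4.7 × 2.3 = 10.81°C, giving -18.43°C.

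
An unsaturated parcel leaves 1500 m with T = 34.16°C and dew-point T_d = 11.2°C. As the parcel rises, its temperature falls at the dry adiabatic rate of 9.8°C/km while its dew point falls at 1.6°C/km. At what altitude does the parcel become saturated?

T and T_d converge at 9.8 − 1.6 = 8.2°C per km
Height above start = (34.16 − 11.2) / 8.2 = 2.8 km
LCL altitude = 1500 m + 2800 m = 4300 m

4300 m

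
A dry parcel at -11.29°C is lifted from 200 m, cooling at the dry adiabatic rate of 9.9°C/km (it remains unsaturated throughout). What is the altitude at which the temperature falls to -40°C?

Height above start = (-11.29 − (-40)) / 9.9 = 2.9 km
Altitude = 200 m + 2900 m = 3100 m

3100 m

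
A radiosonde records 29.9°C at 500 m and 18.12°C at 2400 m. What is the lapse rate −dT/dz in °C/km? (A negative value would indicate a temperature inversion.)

6.2°C/km

Γ = −ΔT/Δz = (29.9 − 18.12) / (2400 − 500) m
  = 11.78°C / 1.9 km = 6.2°C/km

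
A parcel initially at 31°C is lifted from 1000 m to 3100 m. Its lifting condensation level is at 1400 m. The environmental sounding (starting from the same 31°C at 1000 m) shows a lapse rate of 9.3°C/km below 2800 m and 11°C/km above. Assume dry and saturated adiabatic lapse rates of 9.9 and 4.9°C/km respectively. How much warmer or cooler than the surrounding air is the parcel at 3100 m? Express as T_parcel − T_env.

+7.75°C (parcel warmer than environment)

Parcel:
  1000 → 1400 m (dry, 9.9°C/km): ΔT = -9.9 × 0.4 = -3.96°C → T = 27.04°C
  1400 → 3100 m (saturated, 4.9°C/km): ΔT = -4.9 × 1.7 = -8.33°C → T = 18.71°C
Environment:
  1000 → 2800 m (environment, lower layer, 9.3°C/km): ΔT = -9.3 × 1.8 = -16.74°C → T = 14.26°C
  2800 → 3100 m (environment, upper layer, 11°C/km): ΔT = -11 × 0.3 = -3.3°C → T = 10.96°C
T_parcel − T_env = 18.71 − 10.96 = +7.75°C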